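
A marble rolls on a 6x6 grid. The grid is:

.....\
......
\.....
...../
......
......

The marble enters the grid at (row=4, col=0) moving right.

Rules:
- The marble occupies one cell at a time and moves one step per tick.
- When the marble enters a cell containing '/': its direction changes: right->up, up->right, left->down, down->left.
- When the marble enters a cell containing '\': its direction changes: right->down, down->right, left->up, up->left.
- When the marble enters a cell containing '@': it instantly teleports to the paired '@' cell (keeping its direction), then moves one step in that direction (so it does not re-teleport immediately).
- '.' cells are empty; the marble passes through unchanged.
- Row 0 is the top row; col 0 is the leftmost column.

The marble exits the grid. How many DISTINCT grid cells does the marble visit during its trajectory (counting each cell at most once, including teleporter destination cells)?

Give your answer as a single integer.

Answer: 6

Derivation:
Step 1: enter (4,0), '.' pass, move right to (4,1)
Step 2: enter (4,1), '.' pass, move right to (4,2)
Step 3: enter (4,2), '.' pass, move right to (4,3)
Step 4: enter (4,3), '.' pass, move right to (4,4)
Step 5: enter (4,4), '.' pass, move right to (4,5)
Step 6: enter (4,5), '.' pass, move right to (4,6)
Step 7: at (4,6) — EXIT via right edge, pos 4
Distinct cells visited: 6 (path length 6)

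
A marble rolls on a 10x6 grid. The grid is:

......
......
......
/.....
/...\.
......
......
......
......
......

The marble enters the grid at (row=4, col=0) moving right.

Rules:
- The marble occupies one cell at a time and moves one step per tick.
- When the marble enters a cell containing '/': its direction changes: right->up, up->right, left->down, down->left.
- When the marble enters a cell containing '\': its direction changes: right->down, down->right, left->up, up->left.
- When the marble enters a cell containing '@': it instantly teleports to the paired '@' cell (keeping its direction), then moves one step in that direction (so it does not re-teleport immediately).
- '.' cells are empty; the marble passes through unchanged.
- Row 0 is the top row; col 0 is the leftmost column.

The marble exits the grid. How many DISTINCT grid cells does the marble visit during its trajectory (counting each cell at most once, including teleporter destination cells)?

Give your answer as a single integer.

Step 1: enter (4,0), '/' deflects right->up, move up to (3,0)
Step 2: enter (3,0), '/' deflects up->right, move right to (3,1)
Step 3: enter (3,1), '.' pass, move right to (3,2)
Step 4: enter (3,2), '.' pass, move right to (3,3)
Step 5: enter (3,3), '.' pass, move right to (3,4)
Step 6: enter (3,4), '.' pass, move right to (3,5)
Step 7: enter (3,5), '.' pass, move right to (3,6)
Step 8: at (3,6) — EXIT via right edge, pos 3
Distinct cells visited: 7 (path length 7)

Answer: 7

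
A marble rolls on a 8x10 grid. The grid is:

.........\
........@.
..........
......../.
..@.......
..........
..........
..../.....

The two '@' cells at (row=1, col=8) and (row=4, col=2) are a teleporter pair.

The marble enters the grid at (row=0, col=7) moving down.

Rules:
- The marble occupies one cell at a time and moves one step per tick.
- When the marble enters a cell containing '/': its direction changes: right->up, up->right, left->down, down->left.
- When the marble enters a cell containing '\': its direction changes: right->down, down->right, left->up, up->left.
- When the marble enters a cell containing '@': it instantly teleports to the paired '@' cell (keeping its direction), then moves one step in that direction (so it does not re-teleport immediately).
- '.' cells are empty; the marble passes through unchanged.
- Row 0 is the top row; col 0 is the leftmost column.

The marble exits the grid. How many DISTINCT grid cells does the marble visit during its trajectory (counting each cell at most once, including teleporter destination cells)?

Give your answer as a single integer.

Step 1: enter (0,7), '.' pass, move down to (1,7)
Step 2: enter (1,7), '.' pass, move down to (2,7)
Step 3: enter (2,7), '.' pass, move down to (3,7)
Step 4: enter (3,7), '.' pass, move down to (4,7)
Step 5: enter (4,7), '.' pass, move down to (5,7)
Step 6: enter (5,7), '.' pass, move down to (6,7)
Step 7: enter (6,7), '.' pass, move down to (7,7)
Step 8: enter (7,7), '.' pass, move down to (8,7)
Step 9: at (8,7) — EXIT via bottom edge, pos 7
Distinct cells visited: 8 (path length 8)

Answer: 8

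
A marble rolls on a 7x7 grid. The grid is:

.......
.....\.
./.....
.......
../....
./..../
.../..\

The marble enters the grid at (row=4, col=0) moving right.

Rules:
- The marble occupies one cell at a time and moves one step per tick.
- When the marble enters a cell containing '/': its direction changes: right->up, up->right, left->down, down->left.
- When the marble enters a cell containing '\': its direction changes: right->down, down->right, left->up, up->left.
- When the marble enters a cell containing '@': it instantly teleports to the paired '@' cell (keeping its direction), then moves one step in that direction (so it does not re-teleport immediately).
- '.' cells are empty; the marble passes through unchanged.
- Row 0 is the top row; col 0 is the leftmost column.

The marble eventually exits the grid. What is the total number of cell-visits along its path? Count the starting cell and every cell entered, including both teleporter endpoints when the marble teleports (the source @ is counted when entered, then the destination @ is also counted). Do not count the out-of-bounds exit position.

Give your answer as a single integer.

Step 1: enter (4,0), '.' pass, move right to (4,1)
Step 2: enter (4,1), '.' pass, move right to (4,2)
Step 3: enter (4,2), '/' deflects right->up, move up to (3,2)
Step 4: enter (3,2), '.' pass, move up to (2,2)
Step 5: enter (2,2), '.' pass, move up to (1,2)
Step 6: enter (1,2), '.' pass, move up to (0,2)
Step 7: enter (0,2), '.' pass, move up to (-1,2)
Step 8: at (-1,2) — EXIT via top edge, pos 2
Path length (cell visits): 7

Answer: 7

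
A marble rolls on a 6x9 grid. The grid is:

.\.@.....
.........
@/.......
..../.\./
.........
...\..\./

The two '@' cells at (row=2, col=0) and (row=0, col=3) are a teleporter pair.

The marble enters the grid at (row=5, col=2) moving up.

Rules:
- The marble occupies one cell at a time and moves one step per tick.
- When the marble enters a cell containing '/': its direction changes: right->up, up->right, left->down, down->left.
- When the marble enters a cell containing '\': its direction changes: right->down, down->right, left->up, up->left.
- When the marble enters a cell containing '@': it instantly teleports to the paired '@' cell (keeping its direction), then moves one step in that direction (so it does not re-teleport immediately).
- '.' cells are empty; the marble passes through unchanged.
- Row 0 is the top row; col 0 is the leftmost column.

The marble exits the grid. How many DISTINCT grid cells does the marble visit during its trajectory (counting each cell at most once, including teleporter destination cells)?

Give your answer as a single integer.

Step 1: enter (5,2), '.' pass, move up to (4,2)
Step 2: enter (4,2), '.' pass, move up to (3,2)
Step 3: enter (3,2), '.' pass, move up to (2,2)
Step 4: enter (2,2), '.' pass, move up to (1,2)
Step 5: enter (1,2), '.' pass, move up to (0,2)
Step 6: enter (0,2), '.' pass, move up to (-1,2)
Step 7: at (-1,2) — EXIT via top edge, pos 2
Distinct cells visited: 6 (path length 6)

Answer: 6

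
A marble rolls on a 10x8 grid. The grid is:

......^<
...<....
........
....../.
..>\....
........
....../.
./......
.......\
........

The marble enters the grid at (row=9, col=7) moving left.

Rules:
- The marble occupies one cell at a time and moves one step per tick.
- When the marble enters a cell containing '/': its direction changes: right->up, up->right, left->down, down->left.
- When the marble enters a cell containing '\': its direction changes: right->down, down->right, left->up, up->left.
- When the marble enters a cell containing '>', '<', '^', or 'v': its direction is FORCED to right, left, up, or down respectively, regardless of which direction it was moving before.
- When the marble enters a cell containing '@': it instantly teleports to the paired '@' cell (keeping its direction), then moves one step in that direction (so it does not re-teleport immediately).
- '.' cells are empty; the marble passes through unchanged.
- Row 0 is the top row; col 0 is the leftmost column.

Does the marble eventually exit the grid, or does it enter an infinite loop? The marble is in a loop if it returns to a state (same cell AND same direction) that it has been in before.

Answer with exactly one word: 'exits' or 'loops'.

Step 1: enter (9,7), '.' pass, move left to (9,6)
Step 2: enter (9,6), '.' pass, move left to (9,5)
Step 3: enter (9,5), '.' pass, move left to (9,4)
Step 4: enter (9,4), '.' pass, move left to (9,3)
Step 5: enter (9,3), '.' pass, move left to (9,2)
Step 6: enter (9,2), '.' pass, move left to (9,1)
Step 7: enter (9,1), '.' pass, move left to (9,0)
Step 8: enter (9,0), '.' pass, move left to (9,-1)
Step 9: at (9,-1) — EXIT via left edge, pos 9

Answer: exits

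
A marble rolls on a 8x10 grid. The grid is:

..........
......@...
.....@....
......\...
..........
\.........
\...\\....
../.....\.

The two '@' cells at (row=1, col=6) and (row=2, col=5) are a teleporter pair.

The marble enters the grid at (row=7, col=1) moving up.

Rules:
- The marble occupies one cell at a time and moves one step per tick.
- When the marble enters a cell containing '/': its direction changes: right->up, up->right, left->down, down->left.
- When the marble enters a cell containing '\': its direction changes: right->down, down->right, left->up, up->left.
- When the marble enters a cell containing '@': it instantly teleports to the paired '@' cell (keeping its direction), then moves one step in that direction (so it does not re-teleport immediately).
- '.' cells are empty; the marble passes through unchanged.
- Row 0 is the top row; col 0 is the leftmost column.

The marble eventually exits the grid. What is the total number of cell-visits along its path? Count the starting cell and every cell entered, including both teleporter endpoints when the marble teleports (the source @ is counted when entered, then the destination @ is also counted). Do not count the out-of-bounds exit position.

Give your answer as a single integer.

Answer: 8

Derivation:
Step 1: enter (7,1), '.' pass, move up to (6,1)
Step 2: enter (6,1), '.' pass, move up to (5,1)
Step 3: enter (5,1), '.' pass, move up to (4,1)
Step 4: enter (4,1), '.' pass, move up to (3,1)
Step 5: enter (3,1), '.' pass, move up to (2,1)
Step 6: enter (2,1), '.' pass, move up to (1,1)
Step 7: enter (1,1), '.' pass, move up to (0,1)
Step 8: enter (0,1), '.' pass, move up to (-1,1)
Step 9: at (-1,1) — EXIT via top edge, pos 1
Path length (cell visits): 8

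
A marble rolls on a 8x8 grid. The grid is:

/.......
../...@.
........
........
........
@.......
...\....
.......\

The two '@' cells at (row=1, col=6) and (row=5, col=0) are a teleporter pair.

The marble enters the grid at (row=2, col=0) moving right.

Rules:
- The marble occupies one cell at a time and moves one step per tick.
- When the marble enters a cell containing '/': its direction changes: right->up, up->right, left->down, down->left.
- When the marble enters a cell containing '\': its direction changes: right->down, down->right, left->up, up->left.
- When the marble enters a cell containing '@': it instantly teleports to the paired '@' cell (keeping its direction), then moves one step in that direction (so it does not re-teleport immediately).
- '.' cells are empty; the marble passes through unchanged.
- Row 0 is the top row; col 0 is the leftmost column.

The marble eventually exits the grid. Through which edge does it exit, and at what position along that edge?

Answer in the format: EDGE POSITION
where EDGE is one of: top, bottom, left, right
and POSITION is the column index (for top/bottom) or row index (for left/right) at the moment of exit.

Answer: right 2

Derivation:
Step 1: enter (2,0), '.' pass, move right to (2,1)
Step 2: enter (2,1), '.' pass, move right to (2,2)
Step 3: enter (2,2), '.' pass, move right to (2,3)
Step 4: enter (2,3), '.' pass, move right to (2,4)
Step 5: enter (2,4), '.' pass, move right to (2,5)
Step 6: enter (2,5), '.' pass, move right to (2,6)
Step 7: enter (2,6), '.' pass, move right to (2,7)
Step 8: enter (2,7), '.' pass, move right to (2,8)
Step 9: at (2,8) — EXIT via right edge, pos 2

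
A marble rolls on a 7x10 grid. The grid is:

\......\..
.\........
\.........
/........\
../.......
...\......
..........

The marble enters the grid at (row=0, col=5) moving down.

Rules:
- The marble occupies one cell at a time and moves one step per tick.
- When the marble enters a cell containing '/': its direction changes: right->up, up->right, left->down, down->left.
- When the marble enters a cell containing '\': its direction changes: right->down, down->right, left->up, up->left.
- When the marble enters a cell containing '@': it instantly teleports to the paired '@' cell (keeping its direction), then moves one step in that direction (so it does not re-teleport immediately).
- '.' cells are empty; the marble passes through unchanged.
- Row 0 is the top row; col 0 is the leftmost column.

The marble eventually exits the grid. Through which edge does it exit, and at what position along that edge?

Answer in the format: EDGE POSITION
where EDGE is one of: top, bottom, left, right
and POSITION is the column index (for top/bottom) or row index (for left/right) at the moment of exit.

Answer: bottom 5

Derivation:
Step 1: enter (0,5), '.' pass, move down to (1,5)
Step 2: enter (1,5), '.' pass, move down to (2,5)
Step 3: enter (2,5), '.' pass, move down to (3,5)
Step 4: enter (3,5), '.' pass, move down to (4,5)
Step 5: enter (4,5), '.' pass, move down to (5,5)
Step 6: enter (5,5), '.' pass, move down to (6,5)
Step 7: enter (6,5), '.' pass, move down to (7,5)
Step 8: at (7,5) — EXIT via bottom edge, pos 5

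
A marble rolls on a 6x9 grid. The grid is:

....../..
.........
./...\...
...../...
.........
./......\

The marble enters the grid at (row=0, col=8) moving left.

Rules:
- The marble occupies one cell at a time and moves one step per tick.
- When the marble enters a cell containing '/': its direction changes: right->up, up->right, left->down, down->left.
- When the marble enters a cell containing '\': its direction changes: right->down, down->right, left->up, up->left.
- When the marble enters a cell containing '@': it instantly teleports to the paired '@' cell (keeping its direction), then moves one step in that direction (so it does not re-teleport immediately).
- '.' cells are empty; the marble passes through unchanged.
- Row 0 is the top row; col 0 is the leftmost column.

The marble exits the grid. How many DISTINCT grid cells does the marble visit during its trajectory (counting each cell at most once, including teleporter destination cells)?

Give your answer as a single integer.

Answer: 8

Derivation:
Step 1: enter (0,8), '.' pass, move left to (0,7)
Step 2: enter (0,7), '.' pass, move left to (0,6)
Step 3: enter (0,6), '/' deflects left->down, move down to (1,6)
Step 4: enter (1,6), '.' pass, move down to (2,6)
Step 5: enter (2,6), '.' pass, move down to (3,6)
Step 6: enter (3,6), '.' pass, move down to (4,6)
Step 7: enter (4,6), '.' pass, move down to (5,6)
Step 8: enter (5,6), '.' pass, move down to (6,6)
Step 9: at (6,6) — EXIT via bottom edge, pos 6
Distinct cells visited: 8 (path length 8)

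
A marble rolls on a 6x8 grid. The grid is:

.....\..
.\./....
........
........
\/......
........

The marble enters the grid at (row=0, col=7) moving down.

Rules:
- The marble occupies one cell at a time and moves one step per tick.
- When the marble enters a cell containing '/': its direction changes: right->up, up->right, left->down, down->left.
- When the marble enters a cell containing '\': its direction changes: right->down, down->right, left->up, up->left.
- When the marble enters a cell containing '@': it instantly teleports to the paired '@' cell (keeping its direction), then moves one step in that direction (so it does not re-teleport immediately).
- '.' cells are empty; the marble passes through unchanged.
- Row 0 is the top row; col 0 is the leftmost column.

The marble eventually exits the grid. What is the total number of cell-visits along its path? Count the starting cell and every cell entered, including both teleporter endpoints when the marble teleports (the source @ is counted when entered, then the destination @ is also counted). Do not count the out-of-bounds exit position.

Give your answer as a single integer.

Answer: 6

Derivation:
Step 1: enter (0,7), '.' pass, move down to (1,7)
Step 2: enter (1,7), '.' pass, move down to (2,7)
Step 3: enter (2,7), '.' pass, move down to (3,7)
Step 4: enter (3,7), '.' pass, move down to (4,7)
Step 5: enter (4,7), '.' pass, move down to (5,7)
Step 6: enter (5,7), '.' pass, move down to (6,7)
Step 7: at (6,7) — EXIT via bottom edge, pos 7
Path length (cell visits): 6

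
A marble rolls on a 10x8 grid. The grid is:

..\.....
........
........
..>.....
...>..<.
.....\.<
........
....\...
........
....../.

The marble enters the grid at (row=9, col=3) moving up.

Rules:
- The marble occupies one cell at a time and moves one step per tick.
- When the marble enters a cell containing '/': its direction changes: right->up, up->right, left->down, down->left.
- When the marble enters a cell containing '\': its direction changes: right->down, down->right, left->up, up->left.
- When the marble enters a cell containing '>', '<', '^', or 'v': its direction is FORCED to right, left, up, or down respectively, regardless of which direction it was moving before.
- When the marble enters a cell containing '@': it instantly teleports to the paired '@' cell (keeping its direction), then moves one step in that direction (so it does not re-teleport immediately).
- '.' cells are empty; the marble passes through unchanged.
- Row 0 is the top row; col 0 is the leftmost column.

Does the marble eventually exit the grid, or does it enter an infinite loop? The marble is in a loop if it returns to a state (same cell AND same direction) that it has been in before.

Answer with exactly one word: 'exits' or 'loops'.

Answer: loops

Derivation:
Step 1: enter (9,3), '.' pass, move up to (8,3)
Step 2: enter (8,3), '.' pass, move up to (7,3)
Step 3: enter (7,3), '.' pass, move up to (6,3)
Step 4: enter (6,3), '.' pass, move up to (5,3)
Step 5: enter (5,3), '.' pass, move up to (4,3)
Step 6: enter (4,3), '>' forces up->right, move right to (4,4)
Step 7: enter (4,4), '.' pass, move right to (4,5)
Step 8: enter (4,5), '.' pass, move right to (4,6)
Step 9: enter (4,6), '<' forces right->left, move left to (4,5)
Step 10: enter (4,5), '.' pass, move left to (4,4)
Step 11: enter (4,4), '.' pass, move left to (4,3)
Step 12: enter (4,3), '>' forces left->right, move right to (4,4)
Step 13: at (4,4) dir=right — LOOP DETECTED (seen before)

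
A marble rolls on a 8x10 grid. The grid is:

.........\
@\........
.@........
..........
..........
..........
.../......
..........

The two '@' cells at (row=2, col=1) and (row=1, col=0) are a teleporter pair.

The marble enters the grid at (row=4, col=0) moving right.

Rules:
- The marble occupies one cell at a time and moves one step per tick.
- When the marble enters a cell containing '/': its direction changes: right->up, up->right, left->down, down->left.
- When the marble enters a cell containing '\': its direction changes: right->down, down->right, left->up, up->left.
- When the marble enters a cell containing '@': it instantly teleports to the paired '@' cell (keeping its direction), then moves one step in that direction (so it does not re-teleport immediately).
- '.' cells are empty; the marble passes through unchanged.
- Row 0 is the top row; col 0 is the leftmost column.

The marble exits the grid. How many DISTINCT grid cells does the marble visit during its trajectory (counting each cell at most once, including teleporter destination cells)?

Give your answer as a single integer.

Answer: 10

Derivation:
Step 1: enter (4,0), '.' pass, move right to (4,1)
Step 2: enter (4,1), '.' pass, move right to (4,2)
Step 3: enter (4,2), '.' pass, move right to (4,3)
Step 4: enter (4,3), '.' pass, move right to (4,4)
Step 5: enter (4,4), '.' pass, move right to (4,5)
Step 6: enter (4,5), '.' pass, move right to (4,6)
Step 7: enter (4,6), '.' pass, move right to (4,7)
Step 8: enter (4,7), '.' pass, move right to (4,8)
Step 9: enter (4,8), '.' pass, move right to (4,9)
Step 10: enter (4,9), '.' pass, move right to (4,10)
Step 11: at (4,10) — EXIT via right edge, pos 4
Distinct cells visited: 10 (path length 10)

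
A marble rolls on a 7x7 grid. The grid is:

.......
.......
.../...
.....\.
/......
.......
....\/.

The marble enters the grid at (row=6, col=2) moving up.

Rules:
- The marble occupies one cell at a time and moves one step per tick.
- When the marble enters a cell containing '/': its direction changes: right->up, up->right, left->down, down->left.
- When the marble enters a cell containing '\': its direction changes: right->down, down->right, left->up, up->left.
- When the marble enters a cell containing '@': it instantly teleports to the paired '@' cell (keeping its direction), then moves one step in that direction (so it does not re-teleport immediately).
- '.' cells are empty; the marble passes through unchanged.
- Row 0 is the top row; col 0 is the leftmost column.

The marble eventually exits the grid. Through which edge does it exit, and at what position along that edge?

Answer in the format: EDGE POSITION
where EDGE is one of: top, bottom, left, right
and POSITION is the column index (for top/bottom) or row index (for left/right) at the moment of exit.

Answer: top 2

Derivation:
Step 1: enter (6,2), '.' pass, move up to (5,2)
Step 2: enter (5,2), '.' pass, move up to (4,2)
Step 3: enter (4,2), '.' pass, move up to (3,2)
Step 4: enter (3,2), '.' pass, move up to (2,2)
Step 5: enter (2,2), '.' pass, move up to (1,2)
Step 6: enter (1,2), '.' pass, move up to (0,2)
Step 7: enter (0,2), '.' pass, move up to (-1,2)
Step 8: at (-1,2) — EXIT via top edge, pos 2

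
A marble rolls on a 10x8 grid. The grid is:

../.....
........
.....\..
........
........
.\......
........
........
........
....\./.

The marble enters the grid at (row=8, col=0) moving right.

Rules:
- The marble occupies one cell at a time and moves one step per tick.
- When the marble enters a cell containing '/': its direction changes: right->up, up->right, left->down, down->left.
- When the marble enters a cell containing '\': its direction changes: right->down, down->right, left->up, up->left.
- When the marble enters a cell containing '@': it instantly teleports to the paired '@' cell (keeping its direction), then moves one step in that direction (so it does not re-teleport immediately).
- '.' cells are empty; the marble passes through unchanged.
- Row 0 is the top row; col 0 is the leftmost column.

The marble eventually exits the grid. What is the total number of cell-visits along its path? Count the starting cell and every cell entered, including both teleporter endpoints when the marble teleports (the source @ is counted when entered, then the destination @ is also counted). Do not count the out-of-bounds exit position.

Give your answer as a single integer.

Answer: 8

Derivation:
Step 1: enter (8,0), '.' pass, move right to (8,1)
Step 2: enter (8,1), '.' pass, move right to (8,2)
Step 3: enter (8,2), '.' pass, move right to (8,3)
Step 4: enter (8,3), '.' pass, move right to (8,4)
Step 5: enter (8,4), '.' pass, move right to (8,5)
Step 6: enter (8,5), '.' pass, move right to (8,6)
Step 7: enter (8,6), '.' pass, move right to (8,7)
Step 8: enter (8,7), '.' pass, move right to (8,8)
Step 9: at (8,8) — EXIT via right edge, pos 8
Path length (cell visits): 8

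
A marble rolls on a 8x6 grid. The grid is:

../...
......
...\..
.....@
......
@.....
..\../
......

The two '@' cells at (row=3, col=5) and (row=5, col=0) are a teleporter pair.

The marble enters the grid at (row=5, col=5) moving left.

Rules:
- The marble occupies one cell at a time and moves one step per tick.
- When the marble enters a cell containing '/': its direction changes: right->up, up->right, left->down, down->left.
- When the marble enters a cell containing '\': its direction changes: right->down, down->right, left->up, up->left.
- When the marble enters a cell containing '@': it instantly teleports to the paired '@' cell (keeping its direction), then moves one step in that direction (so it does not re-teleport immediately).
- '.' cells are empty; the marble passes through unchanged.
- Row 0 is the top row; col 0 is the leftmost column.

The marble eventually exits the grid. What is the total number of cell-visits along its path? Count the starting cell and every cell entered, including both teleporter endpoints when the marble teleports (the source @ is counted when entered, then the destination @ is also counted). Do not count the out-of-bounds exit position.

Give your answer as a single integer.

Answer: 12

Derivation:
Step 1: enter (5,5), '.' pass, move left to (5,4)
Step 2: enter (5,4), '.' pass, move left to (5,3)
Step 3: enter (5,3), '.' pass, move left to (5,2)
Step 4: enter (5,2), '.' pass, move left to (5,1)
Step 5: enter (5,1), '.' pass, move left to (5,0)
Step 6: enter (5,0), '@' teleport (5,0)->(3,5), also enter (3,5), move left to (3,4)
Step 7: enter (3,4), '.' pass, move left to (3,3)
Step 8: enter (3,3), '.' pass, move left to (3,2)
Step 9: enter (3,2), '.' pass, move left to (3,1)
Step 10: enter (3,1), '.' pass, move left to (3,0)
Step 11: enter (3,0), '.' pass, move left to (3,-1)
Step 12: at (3,-1) — EXIT via left edge, pos 3
Path length (cell visits): 12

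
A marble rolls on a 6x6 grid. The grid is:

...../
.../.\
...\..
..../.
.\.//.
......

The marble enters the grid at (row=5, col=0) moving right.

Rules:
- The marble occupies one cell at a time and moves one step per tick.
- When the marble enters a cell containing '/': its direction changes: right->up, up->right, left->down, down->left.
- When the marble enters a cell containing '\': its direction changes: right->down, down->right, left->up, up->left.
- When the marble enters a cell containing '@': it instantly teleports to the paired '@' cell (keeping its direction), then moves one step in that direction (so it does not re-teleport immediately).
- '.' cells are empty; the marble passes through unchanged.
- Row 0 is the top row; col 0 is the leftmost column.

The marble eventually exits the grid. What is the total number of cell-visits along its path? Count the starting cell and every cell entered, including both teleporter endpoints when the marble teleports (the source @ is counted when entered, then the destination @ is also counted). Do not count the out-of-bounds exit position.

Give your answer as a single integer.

Answer: 6

Derivation:
Step 1: enter (5,0), '.' pass, move right to (5,1)
Step 2: enter (5,1), '.' pass, move right to (5,2)
Step 3: enter (5,2), '.' pass, move right to (5,3)
Step 4: enter (5,3), '.' pass, move right to (5,4)
Step 5: enter (5,4), '.' pass, move right to (5,5)
Step 6: enter (5,5), '.' pass, move right to (5,6)
Step 7: at (5,6) — EXIT via right edge, pos 5
Path length (cell visits): 6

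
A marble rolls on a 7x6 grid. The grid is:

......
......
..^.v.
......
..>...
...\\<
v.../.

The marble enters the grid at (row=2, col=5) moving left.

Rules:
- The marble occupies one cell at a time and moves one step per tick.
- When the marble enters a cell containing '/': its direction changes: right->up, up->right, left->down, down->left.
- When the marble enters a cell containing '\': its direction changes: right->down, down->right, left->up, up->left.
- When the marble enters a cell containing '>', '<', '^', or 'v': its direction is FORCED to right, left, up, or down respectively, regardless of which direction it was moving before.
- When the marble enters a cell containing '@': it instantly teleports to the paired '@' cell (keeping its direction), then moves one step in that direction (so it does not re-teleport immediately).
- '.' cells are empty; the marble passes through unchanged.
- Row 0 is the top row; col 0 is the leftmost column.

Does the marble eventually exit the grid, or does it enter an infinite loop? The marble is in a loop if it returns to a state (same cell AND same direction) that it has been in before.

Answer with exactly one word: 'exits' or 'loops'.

Answer: loops

Derivation:
Step 1: enter (2,5), '.' pass, move left to (2,4)
Step 2: enter (2,4), 'v' forces left->down, move down to (3,4)
Step 3: enter (3,4), '.' pass, move down to (4,4)
Step 4: enter (4,4), '.' pass, move down to (5,4)
Step 5: enter (5,4), '\' deflects down->right, move right to (5,5)
Step 6: enter (5,5), '<' forces right->left, move left to (5,4)
Step 7: enter (5,4), '\' deflects left->up, move up to (4,4)
Step 8: enter (4,4), '.' pass, move up to (3,4)
Step 9: enter (3,4), '.' pass, move up to (2,4)
Step 10: enter (2,4), 'v' forces up->down, move down to (3,4)
Step 11: at (3,4) dir=down — LOOP DETECTED (seen before)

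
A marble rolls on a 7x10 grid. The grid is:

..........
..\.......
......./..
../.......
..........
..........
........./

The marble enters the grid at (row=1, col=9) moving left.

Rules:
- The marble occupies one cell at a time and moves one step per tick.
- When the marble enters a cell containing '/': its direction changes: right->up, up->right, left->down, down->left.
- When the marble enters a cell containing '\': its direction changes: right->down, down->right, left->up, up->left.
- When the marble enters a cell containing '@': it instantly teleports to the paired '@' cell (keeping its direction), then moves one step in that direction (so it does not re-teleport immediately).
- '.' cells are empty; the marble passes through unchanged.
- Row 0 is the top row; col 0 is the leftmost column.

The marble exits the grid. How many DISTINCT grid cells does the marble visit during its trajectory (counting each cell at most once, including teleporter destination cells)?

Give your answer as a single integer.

Step 1: enter (1,9), '.' pass, move left to (1,8)
Step 2: enter (1,8), '.' pass, move left to (1,7)
Step 3: enter (1,7), '.' pass, move left to (1,6)
Step 4: enter (1,6), '.' pass, move left to (1,5)
Step 5: enter (1,5), '.' pass, move left to (1,4)
Step 6: enter (1,4), '.' pass, move left to (1,3)
Step 7: enter (1,3), '.' pass, move left to (1,2)
Step 8: enter (1,2), '\' deflects left->up, move up to (0,2)
Step 9: enter (0,2), '.' pass, move up to (-1,2)
Step 10: at (-1,2) — EXIT via top edge, pos 2
Distinct cells visited: 9 (path length 9)

Answer: 9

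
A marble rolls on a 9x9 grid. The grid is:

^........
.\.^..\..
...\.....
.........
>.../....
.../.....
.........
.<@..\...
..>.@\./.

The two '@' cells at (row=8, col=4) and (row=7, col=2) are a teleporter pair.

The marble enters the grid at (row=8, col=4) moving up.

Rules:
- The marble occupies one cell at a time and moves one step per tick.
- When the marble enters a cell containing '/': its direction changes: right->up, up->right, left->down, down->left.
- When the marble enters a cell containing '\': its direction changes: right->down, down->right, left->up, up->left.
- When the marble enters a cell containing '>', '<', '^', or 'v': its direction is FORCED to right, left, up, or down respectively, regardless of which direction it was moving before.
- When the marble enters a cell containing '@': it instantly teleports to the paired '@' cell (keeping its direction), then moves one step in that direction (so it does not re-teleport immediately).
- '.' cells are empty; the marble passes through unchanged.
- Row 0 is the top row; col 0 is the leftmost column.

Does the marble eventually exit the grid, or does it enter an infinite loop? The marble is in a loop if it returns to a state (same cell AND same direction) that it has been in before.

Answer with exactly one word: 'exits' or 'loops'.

Answer: exits

Derivation:
Step 1: enter (8,4), '@' teleport (8,4)->(7,2), also enter (7,2), move up to (6,2)
Step 2: enter (6,2), '.' pass, move up to (5,2)
Step 3: enter (5,2), '.' pass, move up to (4,2)
Step 4: enter (4,2), '.' pass, move up to (3,2)
Step 5: enter (3,2), '.' pass, move up to (2,2)
Step 6: enter (2,2), '.' pass, move up to (1,2)
Step 7: enter (1,2), '.' pass, move up to (0,2)
Step 8: enter (0,2), '.' pass, move up to (-1,2)
Step 9: at (-1,2) — EXIT via top edge, pos 2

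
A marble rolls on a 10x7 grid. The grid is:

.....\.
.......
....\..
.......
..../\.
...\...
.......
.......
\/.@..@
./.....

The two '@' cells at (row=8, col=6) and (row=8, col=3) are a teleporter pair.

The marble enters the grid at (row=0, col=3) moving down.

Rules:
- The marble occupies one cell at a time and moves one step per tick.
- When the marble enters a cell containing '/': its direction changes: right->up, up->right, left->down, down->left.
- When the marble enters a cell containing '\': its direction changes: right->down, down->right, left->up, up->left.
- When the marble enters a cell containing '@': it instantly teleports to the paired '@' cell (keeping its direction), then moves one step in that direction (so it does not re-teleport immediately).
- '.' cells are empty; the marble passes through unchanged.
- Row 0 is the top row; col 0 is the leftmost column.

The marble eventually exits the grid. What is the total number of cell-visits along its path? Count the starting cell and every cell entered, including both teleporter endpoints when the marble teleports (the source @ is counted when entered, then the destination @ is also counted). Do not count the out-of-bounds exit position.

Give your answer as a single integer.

Answer: 9

Derivation:
Step 1: enter (0,3), '.' pass, move down to (1,3)
Step 2: enter (1,3), '.' pass, move down to (2,3)
Step 3: enter (2,3), '.' pass, move down to (3,3)
Step 4: enter (3,3), '.' pass, move down to (4,3)
Step 5: enter (4,3), '.' pass, move down to (5,3)
Step 6: enter (5,3), '\' deflects down->right, move right to (5,4)
Step 7: enter (5,4), '.' pass, move right to (5,5)
Step 8: enter (5,5), '.' pass, move right to (5,6)
Step 9: enter (5,6), '.' pass, move right to (5,7)
Step 10: at (5,7) — EXIT via right edge, pos 5
Path length (cell visits): 9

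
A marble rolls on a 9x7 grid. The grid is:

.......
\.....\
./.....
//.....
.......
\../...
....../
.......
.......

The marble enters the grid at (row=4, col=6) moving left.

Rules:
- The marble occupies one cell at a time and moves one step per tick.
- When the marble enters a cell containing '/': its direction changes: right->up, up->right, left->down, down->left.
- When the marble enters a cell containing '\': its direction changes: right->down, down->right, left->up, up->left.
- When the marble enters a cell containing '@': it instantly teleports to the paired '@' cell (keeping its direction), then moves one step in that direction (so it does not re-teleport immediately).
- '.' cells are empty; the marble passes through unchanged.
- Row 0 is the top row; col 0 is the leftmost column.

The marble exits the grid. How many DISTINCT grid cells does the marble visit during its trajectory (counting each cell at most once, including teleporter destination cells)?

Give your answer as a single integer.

Answer: 7

Derivation:
Step 1: enter (4,6), '.' pass, move left to (4,5)
Step 2: enter (4,5), '.' pass, move left to (4,4)
Step 3: enter (4,4), '.' pass, move left to (4,3)
Step 4: enter (4,3), '.' pass, move left to (4,2)
Step 5: enter (4,2), '.' pass, move left to (4,1)
Step 6: enter (4,1), '.' pass, move left to (4,0)
Step 7: enter (4,0), '.' pass, move left to (4,-1)
Step 8: at (4,-1) — EXIT via left edge, pos 4
Distinct cells visited: 7 (path length 7)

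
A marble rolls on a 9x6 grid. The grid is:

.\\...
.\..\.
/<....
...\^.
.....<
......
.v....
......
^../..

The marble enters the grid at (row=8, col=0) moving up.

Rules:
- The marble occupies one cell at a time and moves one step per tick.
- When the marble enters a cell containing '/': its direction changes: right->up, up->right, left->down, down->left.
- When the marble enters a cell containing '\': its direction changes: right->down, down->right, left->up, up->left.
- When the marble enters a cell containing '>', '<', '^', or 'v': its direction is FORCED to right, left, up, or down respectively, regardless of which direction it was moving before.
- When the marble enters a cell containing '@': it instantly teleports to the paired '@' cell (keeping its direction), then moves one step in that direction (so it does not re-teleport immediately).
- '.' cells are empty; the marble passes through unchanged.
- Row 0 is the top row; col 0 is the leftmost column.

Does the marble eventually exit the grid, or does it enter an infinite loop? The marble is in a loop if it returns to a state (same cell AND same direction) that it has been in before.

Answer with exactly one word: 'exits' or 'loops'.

Step 1: enter (8,0), '^' forces up->up, move up to (7,0)
Step 2: enter (7,0), '.' pass, move up to (6,0)
Step 3: enter (6,0), '.' pass, move up to (5,0)
Step 4: enter (5,0), '.' pass, move up to (4,0)
Step 5: enter (4,0), '.' pass, move up to (3,0)
Step 6: enter (3,0), '.' pass, move up to (2,0)
Step 7: enter (2,0), '/' deflects up->right, move right to (2,1)
Step 8: enter (2,1), '<' forces right->left, move left to (2,0)
Step 9: enter (2,0), '/' deflects left->down, move down to (3,0)
Step 10: enter (3,0), '.' pass, move down to (4,0)
Step 11: enter (4,0), '.' pass, move down to (5,0)
Step 12: enter (5,0), '.' pass, move down to (6,0)
Step 13: enter (6,0), '.' pass, move down to (7,0)
Step 14: enter (7,0), '.' pass, move down to (8,0)
Step 15: enter (8,0), '^' forces down->up, move up to (7,0)
Step 16: at (7,0) dir=up — LOOP DETECTED (seen before)

Answer: loops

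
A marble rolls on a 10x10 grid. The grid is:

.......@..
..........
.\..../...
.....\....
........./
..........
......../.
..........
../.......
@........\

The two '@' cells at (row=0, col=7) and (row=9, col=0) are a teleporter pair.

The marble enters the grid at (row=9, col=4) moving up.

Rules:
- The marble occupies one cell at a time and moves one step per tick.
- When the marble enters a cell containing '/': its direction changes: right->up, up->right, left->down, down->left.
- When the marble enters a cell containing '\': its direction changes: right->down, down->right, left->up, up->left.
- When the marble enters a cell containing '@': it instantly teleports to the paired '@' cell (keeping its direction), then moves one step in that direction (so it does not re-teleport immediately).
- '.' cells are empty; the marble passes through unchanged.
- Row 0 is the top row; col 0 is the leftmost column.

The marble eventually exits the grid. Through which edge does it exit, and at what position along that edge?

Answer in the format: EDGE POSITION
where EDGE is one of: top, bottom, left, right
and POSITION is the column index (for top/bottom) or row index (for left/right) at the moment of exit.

Answer: top 4

Derivation:
Step 1: enter (9,4), '.' pass, move up to (8,4)
Step 2: enter (8,4), '.' pass, move up to (7,4)
Step 3: enter (7,4), '.' pass, move up to (6,4)
Step 4: enter (6,4), '.' pass, move up to (5,4)
Step 5: enter (5,4), '.' pass, move up to (4,4)
Step 6: enter (4,4), '.' pass, move up to (3,4)
Step 7: enter (3,4), '.' pass, move up to (2,4)
Step 8: enter (2,4), '.' pass, move up to (1,4)
Step 9: enter (1,4), '.' pass, move up to (0,4)
Step 10: enter (0,4), '.' pass, move up to (-1,4)
Step 11: at (-1,4) — EXIT via top edge, pos 4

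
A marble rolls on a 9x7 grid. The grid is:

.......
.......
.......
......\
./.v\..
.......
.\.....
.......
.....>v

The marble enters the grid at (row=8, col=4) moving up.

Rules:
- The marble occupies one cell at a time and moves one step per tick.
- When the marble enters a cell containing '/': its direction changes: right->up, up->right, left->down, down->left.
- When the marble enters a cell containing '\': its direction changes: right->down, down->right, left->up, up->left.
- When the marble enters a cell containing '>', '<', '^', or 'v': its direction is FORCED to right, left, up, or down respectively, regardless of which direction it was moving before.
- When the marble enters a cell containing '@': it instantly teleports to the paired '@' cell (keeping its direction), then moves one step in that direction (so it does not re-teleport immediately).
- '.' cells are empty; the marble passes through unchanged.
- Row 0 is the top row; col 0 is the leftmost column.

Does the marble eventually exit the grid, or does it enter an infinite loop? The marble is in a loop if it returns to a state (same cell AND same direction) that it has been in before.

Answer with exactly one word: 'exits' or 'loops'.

Answer: exits

Derivation:
Step 1: enter (8,4), '.' pass, move up to (7,4)
Step 2: enter (7,4), '.' pass, move up to (6,4)
Step 3: enter (6,4), '.' pass, move up to (5,4)
Step 4: enter (5,4), '.' pass, move up to (4,4)
Step 5: enter (4,4), '\' deflects up->left, move left to (4,3)
Step 6: enter (4,3), 'v' forces left->down, move down to (5,3)
Step 7: enter (5,3), '.' pass, move down to (6,3)
Step 8: enter (6,3), '.' pass, move down to (7,3)
Step 9: enter (7,3), '.' pass, move down to (8,3)
Step 10: enter (8,3), '.' pass, move down to (9,3)
Step 11: at (9,3) — EXIT via bottom edge, pos 3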